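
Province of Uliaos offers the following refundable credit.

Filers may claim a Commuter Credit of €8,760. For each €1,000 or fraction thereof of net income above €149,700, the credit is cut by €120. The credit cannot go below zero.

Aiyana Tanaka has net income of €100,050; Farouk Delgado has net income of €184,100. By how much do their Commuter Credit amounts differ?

€4,200

Aiyana (€100,050): Commuter Credit: €100,050 is at or below the €149,700 threshold, so the full €8,760 applies.
Farouk (€184,100): Commuter Credit: income exceeds €149,700 by €34,400, which is 35 full-or-partial €1,000 increments; reduction = 35 × €120 = €4,200, leaving €4,560.
Difference: |€8,760 − €4,560| = €4,200.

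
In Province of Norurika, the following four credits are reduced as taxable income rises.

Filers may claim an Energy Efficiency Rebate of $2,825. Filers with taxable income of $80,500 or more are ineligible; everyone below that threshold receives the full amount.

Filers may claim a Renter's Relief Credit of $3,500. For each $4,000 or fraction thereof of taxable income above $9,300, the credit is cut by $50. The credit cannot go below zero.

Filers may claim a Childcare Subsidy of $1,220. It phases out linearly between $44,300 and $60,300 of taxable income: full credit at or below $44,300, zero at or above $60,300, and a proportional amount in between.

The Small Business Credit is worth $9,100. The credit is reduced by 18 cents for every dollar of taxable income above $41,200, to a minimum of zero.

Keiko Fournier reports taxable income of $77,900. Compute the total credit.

Energy Efficiency Rebate: $77,900 is below the $80,500 cutoff, so the full $2,825 applies.
Renter's Relief Credit: income exceeds $9,300 by $68,600, which is 18 full-or-partial $4,000 increments; reduction = 18 × $50 = $900, leaving $2,600.
Childcare Subsidy: $77,900 is at or above $60,300, so the credit is $0.
Small Business Credit: 18% of the $36,700 excess over $41,200 is $6,606; credit = $9,100 − $6,606 = $2,494.
Total: $2,825 + $2,600 + $0 + $2,494 = $7,919.

$7,919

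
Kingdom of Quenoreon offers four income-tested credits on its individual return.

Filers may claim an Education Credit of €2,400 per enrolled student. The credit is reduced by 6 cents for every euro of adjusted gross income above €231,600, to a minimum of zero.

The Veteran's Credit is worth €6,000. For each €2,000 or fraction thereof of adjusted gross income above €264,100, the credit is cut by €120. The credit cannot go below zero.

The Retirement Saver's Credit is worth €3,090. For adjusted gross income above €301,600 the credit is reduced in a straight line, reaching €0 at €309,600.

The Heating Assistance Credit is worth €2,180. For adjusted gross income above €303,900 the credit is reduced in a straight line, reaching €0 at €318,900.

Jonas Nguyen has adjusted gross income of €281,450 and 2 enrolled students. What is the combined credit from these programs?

Education Credit: base = 2 × €2,400 = €4,800. 6% of the €49,850 excess over €231,600 is €2,991; credit = €4,800 − €2,991 = €1,809.
Veteran's Credit: income exceeds €264,100 by €17,350, which is 9 full-or-partial €2,000 increments; reduction = 9 × €120 = €1,080, leaving €4,920.
Retirement Saver's Credit: €281,450 is at or below the €301,600 threshold, so the full €3,090 applies.
Heating Assistance Credit: €281,450 is at or below the €303,900 threshold, so the full €2,180 applies.
Total: €1,809 + €4,920 + €3,090 + €2,180 = €11,999.

€11,999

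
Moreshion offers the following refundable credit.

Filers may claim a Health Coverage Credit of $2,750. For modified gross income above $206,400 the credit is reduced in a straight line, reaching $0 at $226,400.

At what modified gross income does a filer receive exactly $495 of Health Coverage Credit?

$222,800

$495 is 495/2,750 of the full $2,750, so 2,255/2,750 of the $20,000 range has been used: income = $206,400 + $20,000 × 2,255/2,750 = $222,800.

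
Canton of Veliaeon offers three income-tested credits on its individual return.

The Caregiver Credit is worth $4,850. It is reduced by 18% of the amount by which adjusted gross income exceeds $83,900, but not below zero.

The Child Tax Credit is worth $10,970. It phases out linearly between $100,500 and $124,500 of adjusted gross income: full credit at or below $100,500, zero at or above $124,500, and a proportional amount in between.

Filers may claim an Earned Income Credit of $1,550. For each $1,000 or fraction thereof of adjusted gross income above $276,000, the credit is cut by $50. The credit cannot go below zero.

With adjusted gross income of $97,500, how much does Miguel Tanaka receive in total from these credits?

$14,922

Caregiver Credit: 18% of the $13,600 excess over $83,900 is $2,448; credit = $4,850 − $2,448 = $2,402.
Child Tax Credit: $97,500 is at or below the $100,500 threshold, so the full $10,970 applies.
Earned Income Credit: $97,500 is at or below the $276,000 threshold, so the full $1,550 applies.
Total: $2,402 + $10,970 + $1,550 = $14,922.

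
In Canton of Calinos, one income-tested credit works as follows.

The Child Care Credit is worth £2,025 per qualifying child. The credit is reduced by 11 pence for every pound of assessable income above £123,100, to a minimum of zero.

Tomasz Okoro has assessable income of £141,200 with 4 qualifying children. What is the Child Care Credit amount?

£6,109

Child Care Credit: base = 4 × £2,025 = £8,100. 11% of the £18,100 excess over £123,100 is £1,991; credit = £8,100 − £1,991 = £6,109.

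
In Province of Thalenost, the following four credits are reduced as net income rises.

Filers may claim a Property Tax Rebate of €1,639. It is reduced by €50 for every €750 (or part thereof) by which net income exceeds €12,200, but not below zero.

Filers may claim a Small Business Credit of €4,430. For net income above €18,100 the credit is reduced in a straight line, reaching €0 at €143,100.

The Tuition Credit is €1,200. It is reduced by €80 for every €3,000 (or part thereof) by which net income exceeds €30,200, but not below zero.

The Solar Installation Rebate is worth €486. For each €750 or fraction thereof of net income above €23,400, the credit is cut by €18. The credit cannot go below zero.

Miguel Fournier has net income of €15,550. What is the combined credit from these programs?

Property Tax Rebate: income exceeds €12,200 by €3,350, which is 5 full-or-partial €750 increments; reduction = 5 × €50 = €250, leaving €1,389.
Small Business Credit: €15,550 is at or below the €18,100 threshold, so the full €4,430 applies.
Tuition Credit: €15,550 is at or below the €30,200 threshold, so the full €1,200 applies.
Solar Installation Rebate: €15,550 is at or below the €23,400 threshold, so the full €486 applies.
Total: €1,389 + €4,430 + €1,200 + €486 = €7,505.

€7,505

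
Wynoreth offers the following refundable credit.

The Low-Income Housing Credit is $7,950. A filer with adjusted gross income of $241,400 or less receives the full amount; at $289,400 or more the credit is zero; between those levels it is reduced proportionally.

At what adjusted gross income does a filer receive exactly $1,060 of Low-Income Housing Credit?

$283,000

$1,060 is 1,060/7,950 of the full $7,950, so 6,890/7,950 of the $48,000 range has been used: income = $241,400 + $48,000 × 6,890/7,950 = $283,000.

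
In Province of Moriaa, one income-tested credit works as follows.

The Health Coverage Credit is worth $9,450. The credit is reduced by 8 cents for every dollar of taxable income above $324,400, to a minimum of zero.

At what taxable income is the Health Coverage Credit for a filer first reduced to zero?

The credit falls by 8% of each dollar above $324,400, so it reaches zero when the excess is $9,450 / 8% = $118,125: income = $324,400 + $118,125 = $442,525.

$442,525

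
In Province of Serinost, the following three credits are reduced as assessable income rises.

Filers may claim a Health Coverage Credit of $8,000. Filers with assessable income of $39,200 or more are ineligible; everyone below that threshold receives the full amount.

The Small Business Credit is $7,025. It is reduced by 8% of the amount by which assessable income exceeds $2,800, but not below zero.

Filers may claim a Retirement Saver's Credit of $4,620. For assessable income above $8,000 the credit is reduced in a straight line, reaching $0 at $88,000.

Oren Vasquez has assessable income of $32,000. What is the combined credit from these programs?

$15,923

Health Coverage Credit: $32,000 is below the $39,200 cutoff, so the full $8,000 applies.
Small Business Credit: 8% of the $29,200 excess over $2,800 is $2,336; credit = $7,025 − $2,336 = $4,689.
Retirement Saver's Credit: $32,000 is $24,000 into a $80,000 phase-out range, leaving 56,000/80,000 of the credit: $4,620 × 56,000/80,000 = $3,234.
Total: $8,000 + $4,689 + $3,234 = $15,923.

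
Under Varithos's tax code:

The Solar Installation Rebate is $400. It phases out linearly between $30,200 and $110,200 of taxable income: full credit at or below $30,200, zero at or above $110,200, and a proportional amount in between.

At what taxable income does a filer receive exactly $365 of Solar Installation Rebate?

$365 is 365/400 of the full $400, so 35/400 of the $80,000 range has been used: income = $30,200 + $80,000 × 35/400 = $37,200.

$37,200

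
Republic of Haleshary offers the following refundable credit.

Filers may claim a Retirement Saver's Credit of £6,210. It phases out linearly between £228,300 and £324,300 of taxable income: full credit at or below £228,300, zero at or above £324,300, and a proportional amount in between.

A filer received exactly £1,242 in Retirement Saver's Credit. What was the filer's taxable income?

£305,100

£1,242 is 1,242/6,210 of the full £6,210, so 4,968/6,210 of the £96,000 range has been used: income = £228,300 + £96,000 × 4,968/6,210 = £305,100.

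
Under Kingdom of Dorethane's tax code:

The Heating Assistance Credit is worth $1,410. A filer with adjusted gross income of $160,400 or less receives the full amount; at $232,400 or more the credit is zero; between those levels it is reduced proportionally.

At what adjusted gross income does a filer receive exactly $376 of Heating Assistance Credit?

$213,200

$376 is 376/1,410 of the full $1,410, so 1,034/1,410 of the $72,000 range has been used: income = $160,400 + $72,000 × 1,034/1,410 = $213,200.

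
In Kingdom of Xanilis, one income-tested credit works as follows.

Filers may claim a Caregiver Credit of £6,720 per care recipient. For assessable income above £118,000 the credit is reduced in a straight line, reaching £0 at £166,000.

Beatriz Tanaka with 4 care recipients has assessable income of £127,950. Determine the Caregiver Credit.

£21,308

Caregiver Credit: base = 4 × £6,720 = £26,880. £127,950 is £9,950 into a £48,000 phase-out range, leaving 38,050/48,000 of the credit: £26,880 × 38,050/48,000 = £21,308.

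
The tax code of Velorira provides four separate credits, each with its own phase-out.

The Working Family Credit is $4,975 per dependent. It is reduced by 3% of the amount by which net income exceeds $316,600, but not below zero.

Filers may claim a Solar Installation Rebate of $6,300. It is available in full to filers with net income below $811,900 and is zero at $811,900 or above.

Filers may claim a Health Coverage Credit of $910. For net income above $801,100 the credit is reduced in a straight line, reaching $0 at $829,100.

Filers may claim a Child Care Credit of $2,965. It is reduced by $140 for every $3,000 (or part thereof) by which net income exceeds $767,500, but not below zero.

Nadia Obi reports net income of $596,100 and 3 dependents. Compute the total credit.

Working Family Credit: base = 3 × $4,975 = $14,925. 3% of the $279,500 excess over $316,600 is $8,385; credit = $14,925 − $8,385 = $6,540.
Solar Installation Rebate: $596,100 is below the $811,900 cutoff, so the full $6,300 applies.
Health Coverage Credit: $596,100 is at or below the $801,100 threshold, so the full $910 applies.
Child Care Credit: $596,100 is at or below the $767,500 threshold, so the full $2,965 applies.
Total: $6,540 + $6,300 + $910 + $2,965 = $16,715.

$16,715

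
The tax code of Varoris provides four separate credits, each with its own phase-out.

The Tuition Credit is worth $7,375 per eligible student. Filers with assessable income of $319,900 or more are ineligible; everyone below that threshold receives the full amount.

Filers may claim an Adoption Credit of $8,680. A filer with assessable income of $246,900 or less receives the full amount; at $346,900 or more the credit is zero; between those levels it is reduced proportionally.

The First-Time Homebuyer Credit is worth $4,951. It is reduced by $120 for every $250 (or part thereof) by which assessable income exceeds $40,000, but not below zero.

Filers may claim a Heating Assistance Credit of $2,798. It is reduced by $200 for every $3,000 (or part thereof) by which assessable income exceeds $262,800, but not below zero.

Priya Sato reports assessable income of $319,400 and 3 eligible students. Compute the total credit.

Tuition Credit: base = 3 × $7,375 = $22,125. $319,400 is below the $319,900 cutoff, so the full $22,125 applies.
Adoption Credit: $319,400 is $72,500 into a $100,000 phase-out range, leaving 27,500/100,000 of the credit: $8,680 × 27,500/100,000 = $2,387.
First-Time Homebuyer Credit: income exceeds $40,000 by $279,400 → 1118 increments × $120 = $134,160 ≥ base, so the credit is $0.
Heating Assistance Credit: income exceeds $262,800 by $56,600 → 19 increments × $200 = $3,800 ≥ base, so the credit is $0.
Total: $22,125 + $2,387 + $0 + $0 = $24,512.

$24,512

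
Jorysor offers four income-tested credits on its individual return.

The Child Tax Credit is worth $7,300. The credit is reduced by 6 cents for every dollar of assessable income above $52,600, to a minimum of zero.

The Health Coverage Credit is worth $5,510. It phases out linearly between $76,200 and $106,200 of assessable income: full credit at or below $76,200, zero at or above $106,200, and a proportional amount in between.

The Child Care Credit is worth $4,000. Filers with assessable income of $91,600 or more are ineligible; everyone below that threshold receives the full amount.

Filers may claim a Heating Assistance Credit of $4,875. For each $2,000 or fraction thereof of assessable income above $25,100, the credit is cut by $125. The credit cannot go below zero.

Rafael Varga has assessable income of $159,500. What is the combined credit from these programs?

Child Tax Credit: 6% of the $106,900 excess over $52,600 is $6,414; credit = $7,300 − $6,414 = $886.
Health Coverage Credit: $159,500 is at or above $106,200, so the credit is $0.
Child Care Credit: $159,500 meets or exceeds the $91,600 cutoff, so the credit is $0.
Heating Assistance Credit: income exceeds $25,100 by $134,400 → 68 increments × $125 = $8,500 ≥ base, so the credit is $0.
Total: $886 + $0 + $0 + $0 = $886.

$886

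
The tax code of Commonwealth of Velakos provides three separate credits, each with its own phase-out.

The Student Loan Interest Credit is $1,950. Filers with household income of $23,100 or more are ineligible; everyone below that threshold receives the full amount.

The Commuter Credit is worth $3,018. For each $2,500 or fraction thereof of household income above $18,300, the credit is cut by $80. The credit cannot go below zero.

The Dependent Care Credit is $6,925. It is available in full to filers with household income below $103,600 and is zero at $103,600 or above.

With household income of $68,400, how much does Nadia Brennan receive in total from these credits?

$8,263

Student Loan Interest Credit: $68,400 meets or exceeds the $23,100 cutoff, so the credit is $0.
Commuter Credit: income exceeds $18,300 by $50,100, which is 21 full-or-partial $2,500 increments; reduction = 21 × $80 = $1,680, leaving $1,338.
Dependent Care Credit: $68,400 is below the $103,600 cutoff, so the full $6,925 applies.
Total: $0 + $1,338 + $6,925 = $8,263.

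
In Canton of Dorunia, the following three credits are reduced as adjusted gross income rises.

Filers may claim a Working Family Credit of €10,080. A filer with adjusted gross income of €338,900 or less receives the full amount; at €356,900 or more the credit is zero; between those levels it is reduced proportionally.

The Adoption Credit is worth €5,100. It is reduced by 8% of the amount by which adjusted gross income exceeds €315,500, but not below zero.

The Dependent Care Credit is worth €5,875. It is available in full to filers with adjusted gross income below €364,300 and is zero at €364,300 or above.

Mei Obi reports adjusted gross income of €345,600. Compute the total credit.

€14,895

Working Family Credit: €345,600 is €6,700 into a €18,000 phase-out range, leaving 11,300/18,000 of the credit: €10,080 × 11,300/18,000 = €6,328.
Adoption Credit: 8% of the €30,100 excess over €315,500 is €2,408; credit = €5,100 − €2,408 = €2,692.
Dependent Care Credit: €345,600 is below the €364,300 cutoff, so the full €5,875 applies.
Total: €6,328 + €2,692 + €5,875 = €14,895.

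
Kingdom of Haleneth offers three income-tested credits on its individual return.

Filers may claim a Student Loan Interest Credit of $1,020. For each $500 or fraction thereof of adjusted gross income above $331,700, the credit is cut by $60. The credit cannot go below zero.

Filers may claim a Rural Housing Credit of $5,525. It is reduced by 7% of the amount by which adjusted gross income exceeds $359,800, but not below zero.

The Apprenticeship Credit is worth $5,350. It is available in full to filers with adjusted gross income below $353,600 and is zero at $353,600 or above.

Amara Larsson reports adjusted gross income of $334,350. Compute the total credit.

$11,535

Student Loan Interest Credit: income exceeds $331,700 by $2,650, which is 6 full-or-partial $500 increments; reduction = 6 × $60 = $360, leaving $660.
Rural Housing Credit: $334,350 is at or below the $359,800 threshold, so the full $5,525 applies.
Apprenticeship Credit: $334,350 is below the $353,600 cutoff, so the full $5,350 applies.
Total: $660 + $5,525 + $5,350 = $11,535.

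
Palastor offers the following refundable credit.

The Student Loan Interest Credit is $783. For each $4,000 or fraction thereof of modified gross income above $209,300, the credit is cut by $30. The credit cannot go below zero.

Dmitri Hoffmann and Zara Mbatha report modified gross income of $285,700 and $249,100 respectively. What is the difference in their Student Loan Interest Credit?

Dmitri ($285,700): Student Loan Interest Credit: income exceeds $209,300 by $76,400, which is 20 full-or-partial $4,000 increments; reduction = 20 × $30 = $600, leaving $183.
Zara ($249,100): Student Loan Interest Credit: income exceeds $209,300 by $39,800, which is 10 full-or-partial $4,000 increments; reduction = 10 × $30 = $300, leaving $483.
Difference: |$183 − $483| = $300.

$300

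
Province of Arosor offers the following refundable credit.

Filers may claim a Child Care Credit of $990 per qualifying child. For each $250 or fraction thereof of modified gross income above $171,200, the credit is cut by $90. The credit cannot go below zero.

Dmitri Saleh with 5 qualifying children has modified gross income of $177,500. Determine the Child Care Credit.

Child Care Credit: base = 5 × $990 = $4,950. income exceeds $171,200 by $6,300, which is 26 full-or-partial $250 increments; reduction = 26 × $90 = $2,340, leaving $2,610.

$2,610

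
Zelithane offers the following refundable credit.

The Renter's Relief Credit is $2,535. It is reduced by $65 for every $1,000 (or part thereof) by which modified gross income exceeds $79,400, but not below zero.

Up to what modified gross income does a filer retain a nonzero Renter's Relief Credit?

$117,400

After 38 increments the reduction is 38 × $65 = $2,470, leaving $65; one more increment wipes it out. Increment 38 ends at excess 38 × $1,000 = $38,000, so the highest qualifying income is $79,400 + $38,000 = $117,400.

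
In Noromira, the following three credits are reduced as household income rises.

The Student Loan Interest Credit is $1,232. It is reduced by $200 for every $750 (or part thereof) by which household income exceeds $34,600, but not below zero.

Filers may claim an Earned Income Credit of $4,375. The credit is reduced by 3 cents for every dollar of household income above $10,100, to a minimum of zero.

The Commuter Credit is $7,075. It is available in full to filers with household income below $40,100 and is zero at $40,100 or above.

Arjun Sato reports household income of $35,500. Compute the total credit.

$11,520

Student Loan Interest Credit: income exceeds $34,600 by $900, which is 2 full-or-partial $750 increments; reduction = 2 × $200 = $400, leaving $832.
Earned Income Credit: 3% of the $25,400 excess over $10,100 is $762; credit = $4,375 − $762 = $3,613.
Commuter Credit: $35,500 is below the $40,100 cutoff, so the full $7,075 applies.
Total: $832 + $3,613 + $7,075 = $11,520.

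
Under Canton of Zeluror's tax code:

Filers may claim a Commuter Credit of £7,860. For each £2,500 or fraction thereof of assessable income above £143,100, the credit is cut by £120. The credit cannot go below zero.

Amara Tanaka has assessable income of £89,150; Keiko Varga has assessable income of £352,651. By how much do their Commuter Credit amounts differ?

Amara (£89,150): Commuter Credit: £89,150 is at or below the £143,100 threshold, so the full £7,860 applies.
Keiko (£352,651): Commuter Credit: income exceeds £143,100 by £209,551 → 84 increments × £120 = £10,080 ≥ base, so the credit is £0.
Difference: |£7,860 − £0| = £7,860.

£7,860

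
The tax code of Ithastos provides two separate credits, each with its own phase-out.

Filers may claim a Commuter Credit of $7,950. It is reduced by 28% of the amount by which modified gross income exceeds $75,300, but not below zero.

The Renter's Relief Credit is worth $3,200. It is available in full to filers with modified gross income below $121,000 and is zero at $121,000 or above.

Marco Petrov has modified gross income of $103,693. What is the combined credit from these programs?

$3,200

Commuter Credit: 28% of the $28,393 excess over $75,300 is $7,950.04 ≥ base, so the credit is $0.
Renter's Relief Credit: $103,693 is below the $121,000 cutoff, so the full $3,200 applies.
Total: $0 + $3,200 = $3,200.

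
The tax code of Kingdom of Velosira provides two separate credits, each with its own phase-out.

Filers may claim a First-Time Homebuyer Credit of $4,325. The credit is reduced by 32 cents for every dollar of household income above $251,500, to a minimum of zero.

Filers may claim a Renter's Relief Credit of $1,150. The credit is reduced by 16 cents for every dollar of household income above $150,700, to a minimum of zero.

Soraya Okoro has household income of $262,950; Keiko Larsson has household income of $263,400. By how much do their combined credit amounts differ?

Soraya ($262,950): First-Time Homebuyer Credit: 32% of the $11,450 excess over $251,500 is $3,664; credit = $4,325 − $3,664 = $661. Renter's Relief Credit: 16% of the $112,250 excess over $150,700 is $17,960 ≥ base, so the credit is $0. total $661 + $0 = $661
Keiko ($263,400): First-Time Homebuyer Credit: 32% of the $11,900 excess over $251,500 is $3,808; credit = $4,325 − $3,808 = $517. Renter's Relief Credit: 16% of the $112,700 excess over $150,700 is $18,032 ≥ base, so the credit is $0. total $517 + $0 = $517
Difference: |$661 − $517| = $144.

$144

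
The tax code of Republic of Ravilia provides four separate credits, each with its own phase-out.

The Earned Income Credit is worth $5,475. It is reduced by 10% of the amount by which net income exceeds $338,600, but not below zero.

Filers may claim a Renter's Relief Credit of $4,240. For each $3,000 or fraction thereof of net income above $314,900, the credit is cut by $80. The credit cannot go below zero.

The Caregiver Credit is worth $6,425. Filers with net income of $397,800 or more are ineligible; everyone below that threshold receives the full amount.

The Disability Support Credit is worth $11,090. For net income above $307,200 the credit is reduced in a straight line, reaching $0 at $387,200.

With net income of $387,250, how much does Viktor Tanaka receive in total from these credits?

Earned Income Credit: 10% of the $48,650 excess over $338,600 is $4,865; credit = $5,475 − $4,865 = $610.
Renter's Relief Credit: income exceeds $314,900 by $72,350, which is 25 full-or-partial $3,000 increments; reduction = 25 × $80 = $2,000, leaving $2,240.
Caregiver Credit: $387,250 is below the $397,800 cutoff, so the full $6,425 applies.
Disability Support Credit: $387,250 is at or above $387,200, so the credit is $0.
Total: $610 + $2,240 + $6,425 + $0 = $9,275.

$9,275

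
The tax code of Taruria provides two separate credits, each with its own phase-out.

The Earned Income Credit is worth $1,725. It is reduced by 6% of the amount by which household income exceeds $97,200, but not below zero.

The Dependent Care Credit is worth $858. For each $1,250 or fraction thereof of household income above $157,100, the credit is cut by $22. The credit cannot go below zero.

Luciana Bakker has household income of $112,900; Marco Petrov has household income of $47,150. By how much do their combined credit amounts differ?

$942

Luciana ($112,900): Earned Income Credit: 6% of the $15,700 excess over $97,200 is $942; credit = $1,725 − $942 = $783. Dependent Care Credit: $112,900 is at or below the $157,100 threshold, so the full $858 applies. total $783 + $858 = $1,641
Marco ($47,150): Earned Income Credit: $47,150 is at or below the $97,200 threshold, so the full $1,725 applies. Dependent Care Credit: $47,150 is at or below the $157,100 threshold, so the full $858 applies. total $1,725 + $858 = $2,583
Difference: |$1,641 − $2,583| = $942.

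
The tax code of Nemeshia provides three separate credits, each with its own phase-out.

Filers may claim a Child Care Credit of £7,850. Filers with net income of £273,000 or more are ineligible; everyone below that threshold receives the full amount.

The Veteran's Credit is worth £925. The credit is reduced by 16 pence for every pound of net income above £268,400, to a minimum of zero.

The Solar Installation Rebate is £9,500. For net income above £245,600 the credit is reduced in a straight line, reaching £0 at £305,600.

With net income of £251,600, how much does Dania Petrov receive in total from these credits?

£17,325

Child Care Credit: £251,600 is below the £273,000 cutoff, so the full £7,850 applies.
Veteran's Credit: £251,600 is at or below the £268,400 threshold, so the full £925 applies.
Solar Installation Rebate: £251,600 is £6,000 into a £60,000 phase-out range, leaving 54,000/60,000 of the credit: £9,500 × 54,000/60,000 = £8,550.
Total: £7,850 + £925 + £8,550 = £17,325.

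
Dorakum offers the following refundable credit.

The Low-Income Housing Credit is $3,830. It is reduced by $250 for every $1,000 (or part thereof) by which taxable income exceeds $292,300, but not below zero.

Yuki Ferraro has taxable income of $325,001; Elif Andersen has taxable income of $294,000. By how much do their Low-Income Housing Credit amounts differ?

$3,330

Yuki ($325,001): Low-Income Housing Credit: income exceeds $292,300 by $32,701 → 33 increments × $250 = $8,250 ≥ base, so the credit is $0.
Elif ($294,000): Low-Income Housing Credit: income exceeds $292,300 by $1,700, which is 2 full-or-partial $1,000 increments; reduction = 2 × $250 = $500, leaving $3,330.
Difference: |$0 − $3,330| = $3,330.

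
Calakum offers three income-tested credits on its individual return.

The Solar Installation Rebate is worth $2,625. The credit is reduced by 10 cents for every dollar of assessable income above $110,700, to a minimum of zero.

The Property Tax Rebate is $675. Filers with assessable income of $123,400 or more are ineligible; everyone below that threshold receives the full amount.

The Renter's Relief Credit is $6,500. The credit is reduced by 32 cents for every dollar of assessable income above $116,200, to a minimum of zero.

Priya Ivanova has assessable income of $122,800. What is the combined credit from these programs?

$6,478

Solar Installation Rebate: 10% of the $12,100 excess over $110,700 is $1,210; credit = $2,625 − $1,210 = $1,415.
Property Tax Rebate: $122,800 is below the $123,400 cutoff, so the full $675 applies.
Renter's Relief Credit: 32% of the $6,600 excess over $116,200 is $2,112; credit = $6,500 − $2,112 = $4,388.
Total: $1,415 + $675 + $4,388 = $6,478.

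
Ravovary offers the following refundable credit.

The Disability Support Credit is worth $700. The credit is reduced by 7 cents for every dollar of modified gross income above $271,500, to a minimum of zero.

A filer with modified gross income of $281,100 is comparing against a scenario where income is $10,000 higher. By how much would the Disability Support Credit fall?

At $281,100 — 7% of the $9,600 excess over $271,500 is $672; credit = $700 − $672 = $28.
At $291,100 — 7% of the $19,600 excess over $271,500 is $1,372 ≥ base, so the credit is $0.
Lost: $28 − $0 = $28.

$28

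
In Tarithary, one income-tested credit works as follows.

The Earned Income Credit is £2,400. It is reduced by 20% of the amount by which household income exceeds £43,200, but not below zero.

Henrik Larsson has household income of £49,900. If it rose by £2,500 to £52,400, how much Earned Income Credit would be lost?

At £49,900 — 20% of the £6,700 excess over £43,200 is £1,340; credit = £2,400 − £1,340 = £1,060.
At £52,400 — 20% of the £9,200 excess over £43,200 is £1,840; credit = £2,400 − £1,840 = £560.
Lost: £1,060 − £560 = £500.

£500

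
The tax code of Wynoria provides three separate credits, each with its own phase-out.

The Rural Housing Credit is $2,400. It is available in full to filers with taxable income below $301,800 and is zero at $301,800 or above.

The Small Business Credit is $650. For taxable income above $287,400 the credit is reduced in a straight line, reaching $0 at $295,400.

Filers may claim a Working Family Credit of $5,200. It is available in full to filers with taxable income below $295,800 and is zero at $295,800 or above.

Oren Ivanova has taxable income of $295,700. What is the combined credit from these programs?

Rural Housing Credit: $295,700 is below the $301,800 cutoff, so the full $2,400 applies.
Small Business Credit: $295,700 is at or above $295,400, so the credit is $0.
Working Family Credit: $295,700 is below the $295,800 cutoff, so the full $5,200 applies.
Total: $2,400 + $0 + $5,200 = $7,600.

$7,600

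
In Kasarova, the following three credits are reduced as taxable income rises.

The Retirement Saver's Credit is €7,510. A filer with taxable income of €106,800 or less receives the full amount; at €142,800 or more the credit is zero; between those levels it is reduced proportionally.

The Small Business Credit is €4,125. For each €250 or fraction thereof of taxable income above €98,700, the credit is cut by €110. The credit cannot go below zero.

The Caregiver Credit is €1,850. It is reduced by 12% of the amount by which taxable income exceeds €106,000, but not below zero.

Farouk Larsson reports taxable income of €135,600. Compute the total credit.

Retirement Saver's Credit: €135,600 is €28,800 into a €36,000 phase-out range, leaving 7,200/36,000 of the credit: €7,510 × 7,200/36,000 = €1,502.
Small Business Credit: income exceeds €98,700 by €36,900 → 148 increments × €110 = €16,280 ≥ base, so the credit is €0.
Caregiver Credit: 12% of the €29,600 excess over €106,000 is €3,552 ≥ base, so the credit is €0.
Total: €1,502 + €0 + €0 = €1,502.

€1,502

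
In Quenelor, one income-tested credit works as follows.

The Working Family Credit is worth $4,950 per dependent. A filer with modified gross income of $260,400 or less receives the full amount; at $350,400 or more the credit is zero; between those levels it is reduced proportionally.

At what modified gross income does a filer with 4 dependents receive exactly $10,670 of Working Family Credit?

$301,900

Full credit = 4 × $4,950 = $19,800.
$10,670 is 10,670/19,800 of the full $19,800, so 9,130/19,800 of the $90,000 range has been used: income = $260,400 + $90,000 × 9,130/19,800 = $301,900.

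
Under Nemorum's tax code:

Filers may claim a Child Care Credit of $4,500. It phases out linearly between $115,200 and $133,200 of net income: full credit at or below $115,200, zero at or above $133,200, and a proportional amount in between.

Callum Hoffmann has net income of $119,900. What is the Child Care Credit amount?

$3,325

Child Care Credit: $119,900 is $4,700 into a $18,000 phase-out range, leaving 13,300/18,000 of the credit: $4,500 × 13,300/18,000 = $3,325.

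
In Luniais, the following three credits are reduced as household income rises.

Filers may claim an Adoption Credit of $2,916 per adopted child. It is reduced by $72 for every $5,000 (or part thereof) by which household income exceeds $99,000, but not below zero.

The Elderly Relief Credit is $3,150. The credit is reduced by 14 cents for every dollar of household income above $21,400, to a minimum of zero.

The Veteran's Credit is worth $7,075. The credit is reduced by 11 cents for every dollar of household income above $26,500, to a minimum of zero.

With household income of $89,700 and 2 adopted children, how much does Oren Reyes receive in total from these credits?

$5,955

Adoption Credit: base = 2 × $2,916 = $5,832. $89,700 is at or below the $99,000 threshold, so the full $5,832 applies.
Elderly Relief Credit: 14% of the $68,300 excess over $21,400 is $9,562 ≥ base, so the credit is $0.
Veteran's Credit: 11% of the $63,200 excess over $26,500 is $6,952; credit = $7,075 − $6,952 = $123.
Total: $5,832 + $0 + $123 = $5,955.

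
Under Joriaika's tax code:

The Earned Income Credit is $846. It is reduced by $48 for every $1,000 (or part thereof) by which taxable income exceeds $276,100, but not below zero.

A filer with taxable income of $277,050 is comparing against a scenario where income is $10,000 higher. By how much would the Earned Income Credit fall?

$480

At $277,050 — income exceeds $276,100 by $950, which is 1 full-or-partial $1,000 increment; reduction = 1 × $48 = $48, leaving $798.
At $287,050 — income exceeds $276,100 by $10,950, which is 11 full-or-partial $1,000 increments; reduction = 11 × $48 = $528, leaving $318.
Lost: $798 − $318 = $480.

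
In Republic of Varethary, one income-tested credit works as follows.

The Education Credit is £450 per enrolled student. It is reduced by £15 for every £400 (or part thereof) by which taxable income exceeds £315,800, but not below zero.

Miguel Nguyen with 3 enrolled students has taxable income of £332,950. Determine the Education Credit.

Education Credit: base = 3 × £450 = £1,350. income exceeds £315,800 by £17,150, which is 43 full-or-partial £400 increments; reduction = 43 × £15 = £645, leaving £705.

£705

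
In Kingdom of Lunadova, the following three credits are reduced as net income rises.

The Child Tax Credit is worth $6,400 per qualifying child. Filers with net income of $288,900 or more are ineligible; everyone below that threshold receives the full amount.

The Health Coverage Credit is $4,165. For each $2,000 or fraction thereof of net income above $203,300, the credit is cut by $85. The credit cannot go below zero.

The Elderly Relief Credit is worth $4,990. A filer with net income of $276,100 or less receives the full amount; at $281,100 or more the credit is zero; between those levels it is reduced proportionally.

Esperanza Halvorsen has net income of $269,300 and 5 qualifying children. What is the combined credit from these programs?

Child Tax Credit: base = 5 × $6,400 = $32,000. $269,300 is below the $288,900 cutoff, so the full $32,000 applies.
Health Coverage Credit: income exceeds $203,300 by $66,000, which is 33 full-or-partial $2,000 increments; reduction = 33 × $85 = $2,805, leaving $1,360.
Elderly Relief Credit: $269,300 is at or below the $276,100 threshold, so the full $4,990 applies.
Total: $32,000 + $1,360 + $4,990 = $38,350.

$38,350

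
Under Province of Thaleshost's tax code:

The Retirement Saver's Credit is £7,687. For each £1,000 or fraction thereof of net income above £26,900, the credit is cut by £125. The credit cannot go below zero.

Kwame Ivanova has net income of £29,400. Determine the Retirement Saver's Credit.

£7,312

Retirement Saver's Credit: income exceeds £26,900 by £2,500, which is 3 full-or-partial £1,000 increments; reduction = 3 × £125 = £375, leaving £7,312.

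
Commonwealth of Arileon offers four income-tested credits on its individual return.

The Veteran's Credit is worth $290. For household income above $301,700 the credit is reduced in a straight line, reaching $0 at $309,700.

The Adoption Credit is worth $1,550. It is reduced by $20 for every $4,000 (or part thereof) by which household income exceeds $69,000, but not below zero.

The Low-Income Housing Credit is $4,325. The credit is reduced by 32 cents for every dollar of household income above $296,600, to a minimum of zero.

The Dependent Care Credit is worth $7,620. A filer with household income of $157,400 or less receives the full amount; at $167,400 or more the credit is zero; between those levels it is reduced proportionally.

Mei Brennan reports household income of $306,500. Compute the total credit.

Veteran's Credit: $306,500 is $4,800 into a $8,000 phase-out range, leaving 3,200/8,000 of the credit: $290 × 3,200/8,000 = $116.
Adoption Credit: income exceeds $69,000 by $237,500, which is 60 full-or-partial $4,000 increments; reduction = 60 × $20 = $1,200, leaving $350.
Low-Income Housing Credit: 32% of the $9,900 excess over $296,600 is $3,168; credit = $4,325 − $3,168 = $1,157.
Dependent Care Credit: $306,500 is at or above $167,400, so the credit is $0.
Total: $116 + $350 + $1,157 + $0 = $1,623.

$1,623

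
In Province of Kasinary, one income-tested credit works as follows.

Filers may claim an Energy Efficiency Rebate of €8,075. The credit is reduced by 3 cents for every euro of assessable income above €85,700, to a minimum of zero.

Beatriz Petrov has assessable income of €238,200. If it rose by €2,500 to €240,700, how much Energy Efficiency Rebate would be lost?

€75

At €238,200 — 3% of the €152,500 excess over €85,700 is €4,575; credit = €8,075 − €4,575 = €3,500.
At €240,700 — 3% of the €155,000 excess over €85,700 is €4,650; credit = €8,075 − €4,650 = €3,425.
Lost: €3,500 − €3,425 = €75.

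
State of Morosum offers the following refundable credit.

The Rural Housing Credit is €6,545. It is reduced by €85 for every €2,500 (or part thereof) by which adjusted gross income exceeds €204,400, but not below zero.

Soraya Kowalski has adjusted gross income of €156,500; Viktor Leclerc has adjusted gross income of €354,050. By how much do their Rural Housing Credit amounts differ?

€5,100

Soraya (€156,500): Rural Housing Credit: €156,500 is at or below the €204,400 threshold, so the full €6,545 applies.
Viktor (€354,050): Rural Housing Credit: income exceeds €204,400 by €149,650, which is 60 full-or-partial €2,500 increments; reduction = 60 × €85 = €5,100, leaving €1,445.
Difference: |€6,545 − €1,445| = €5,100.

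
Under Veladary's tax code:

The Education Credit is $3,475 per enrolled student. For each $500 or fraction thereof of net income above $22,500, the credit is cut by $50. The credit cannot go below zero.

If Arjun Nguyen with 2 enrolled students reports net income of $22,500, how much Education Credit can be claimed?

Education Credit: base = 2 × $3,475 = $6,950. $22,500 is at or below the $22,500 threshold, so the full $6,950 applies.

$6,950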